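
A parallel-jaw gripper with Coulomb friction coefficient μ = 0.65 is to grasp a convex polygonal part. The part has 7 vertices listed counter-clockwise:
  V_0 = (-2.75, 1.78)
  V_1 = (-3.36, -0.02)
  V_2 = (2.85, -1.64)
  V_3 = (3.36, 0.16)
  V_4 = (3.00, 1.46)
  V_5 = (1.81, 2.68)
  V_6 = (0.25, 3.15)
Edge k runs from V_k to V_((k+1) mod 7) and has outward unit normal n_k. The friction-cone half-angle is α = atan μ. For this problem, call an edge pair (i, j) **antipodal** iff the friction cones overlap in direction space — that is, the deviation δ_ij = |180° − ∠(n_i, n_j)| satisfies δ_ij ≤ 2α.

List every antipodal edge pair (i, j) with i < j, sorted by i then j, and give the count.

α = atan 0.65 = 33.02°;  2α = 66.05°
n_0 = (-0.9471, +0.3210)
n_1 = (-0.2524, -0.9676)
n_2 = (+0.9621, -0.2726)
n_3 = (+0.9637, +0.2669)
n_4 = (+0.7159, +0.6983)
n_5 = (+0.2885, +0.9575)
n_6 = (-0.4154, +0.9096)
  (0,1): δ = 85.90°  ·
  (0,2): δ = 2.90°  ✓
  (0,3): δ = 34.20°  ✓
  (0,4): δ = 63.01°  ✓
  (0,5): δ = 91.95°  ·
  (0,6): δ = 133.27°  ·
  (1,2): δ = 91.20°  ·
  (1,3): δ = 59.90°  ✓
  (1,4): δ = 31.09°  ✓
  (1,5): δ = 2.15°  ✓
  (1,6): δ = 39.17°  ✓
  (2,3): δ = 148.70°  ·
  (2,4): δ = 119.89°  ·
  (2,5): δ = 90.95°  ·
  (2,6): δ = 49.64°  ✓
  (3,4): δ = 151.19°  ·
  (3,5): δ = 122.25°  ·
  (3,6): δ = 80.93°  ·
  (4,5): δ = 151.05°  ·
  (4,6): δ = 109.74°  ·
  (5,6): δ = 138.69°  ·
antipodal pairs: 8

count = 8; pairs: (0,2), (0,3), (0,4), (1,3), (1,4), (1,5), (1,6), (2,6)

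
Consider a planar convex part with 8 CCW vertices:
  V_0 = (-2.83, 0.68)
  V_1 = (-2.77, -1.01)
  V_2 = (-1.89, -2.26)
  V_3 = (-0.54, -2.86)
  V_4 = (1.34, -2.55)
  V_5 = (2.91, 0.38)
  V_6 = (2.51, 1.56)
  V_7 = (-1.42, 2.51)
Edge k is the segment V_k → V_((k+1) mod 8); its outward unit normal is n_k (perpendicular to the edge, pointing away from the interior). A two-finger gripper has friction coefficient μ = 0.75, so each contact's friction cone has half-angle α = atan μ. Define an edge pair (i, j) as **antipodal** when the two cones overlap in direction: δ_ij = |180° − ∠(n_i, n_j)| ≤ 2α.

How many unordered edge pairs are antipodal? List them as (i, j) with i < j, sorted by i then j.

α = atan 0.75 = 36.87°;  2α = 73.74°
n_0 = (-0.9994, -0.0355)
n_1 = (-0.8177, -0.5757)
n_2 = (-0.4061, -0.9138)
n_3 = (+0.1627, -0.9867)
n_4 = (+0.8814, -0.4723)
n_5 = (+0.9471, +0.3210)
n_6 = (+0.2350, +0.9720)
n_7 = (-0.7921, +0.6103)
  (0,1): δ = 146.89°  ·
  (0,2): δ = 116.00°  ·
  (0,3): δ = 82.67°  ·
  (0,4): δ = 30.22°  ✓
  (0,5): δ = 16.69°  ✓
  (0,6): δ = 74.38°  ·
  (0,7): δ = 140.35°  ·
  (1,2): δ = 149.11°  ·
  (1,3): δ = 115.78°  ·
  (1,4): δ = 63.33°  ✓
  (1,5): δ = 16.42°  ✓
  (1,6): δ = 41.27°  ✓
  (1,7): δ = 107.24°  ·
  (2,3): δ = 146.67°  ·
  (2,4): δ = 94.22°  ·
  (2,5): δ = 47.31°  ✓
  (2,6): δ = 10.37°  ✓
  (2,7): δ = 76.35°  ·
  (3,4): δ = 127.55°  ·
  (3,5): δ = 80.64°  ·
  (3,6): δ = 22.95°  ✓
  (3,7): δ = 43.02°  ✓
  (4,5): δ = 133.09°  ·
  (4,6): δ = 75.41°  ·
  (4,7): δ = 9.43°  ✓
  (5,6): δ = 122.32°  ·
  (5,7): δ = 56.34°  ✓
  (6,7): δ = 114.02°  ·
antipodal pairs: 11

count = 11; pairs: (0,4), (0,5), (1,4), (1,5), (1,6), (2,5), (2,6), (3,6), (3,7), (4,7), (5,7)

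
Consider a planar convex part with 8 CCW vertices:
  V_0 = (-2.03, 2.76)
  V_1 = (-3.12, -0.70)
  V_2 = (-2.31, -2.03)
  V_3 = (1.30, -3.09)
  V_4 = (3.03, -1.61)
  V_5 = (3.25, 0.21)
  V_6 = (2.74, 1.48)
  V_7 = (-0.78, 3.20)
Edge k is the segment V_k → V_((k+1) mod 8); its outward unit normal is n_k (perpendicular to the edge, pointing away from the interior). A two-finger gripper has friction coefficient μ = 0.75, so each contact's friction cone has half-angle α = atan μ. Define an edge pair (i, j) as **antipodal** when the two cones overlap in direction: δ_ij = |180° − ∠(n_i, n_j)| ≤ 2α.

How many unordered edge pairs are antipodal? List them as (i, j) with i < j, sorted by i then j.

α = atan 0.75 = 36.87°;  2α = 73.74°
n_0 = (-0.9538, +0.3005)
n_1 = (-0.8541, -0.5202)
n_2 = (-0.2817, -0.9595)
n_3 = (+0.6501, -0.7599)
n_4 = (+0.9928, -0.1200)
n_5 = (+0.9280, +0.3727)
n_6 = (+0.4390, +0.8985)
n_7 = (-0.3320, +0.9433)
  (0,1): δ = 131.17°  ·
  (0,2): δ = 88.88°  ·
  (0,3): δ = 31.97°  ✓
  (0,4): δ = 10.59°  ✓
  (0,5): δ = 39.37°  ✓
  (0,6): δ = 81.44°  ·
  (0,7): δ = 126.88°  ·
  (1,2): δ = 137.71°  ·
  (1,3): δ = 80.80°  ·
  (1,4): δ = 38.23°  ✓
  (1,5): δ = 9.46°  ✓
  (1,6): δ = 32.62°  ✓
  (1,7): δ = 78.05°  ·
  (2,3): δ = 123.09°  ·
  (2,4): δ = 80.53°  ·
  (2,5): δ = 51.76°  ✓
  (2,6): δ = 9.68°  ✓
  (2,7): δ = 35.76°  ✓
  (3,4): δ = 137.44°  ·
  (3,5): δ = 108.67°  ·
  (3,6): δ = 66.59°  ✓
  (3,7): δ = 21.15°  ✓
  (4,5): δ = 151.23°  ·
  (4,6): δ = 109.15°  ·
  (4,7): δ = 63.72°  ✓
  (5,6): δ = 137.92°  ·
  (5,7): δ = 92.49°  ·
  (6,7): δ = 134.57°  ·
antipodal pairs: 12

count = 12; pairs: (0,3), (0,4), (0,5), (1,4), (1,5), (1,6), (2,5), (2,6), (2,7), (3,6), (3,7), (4,7)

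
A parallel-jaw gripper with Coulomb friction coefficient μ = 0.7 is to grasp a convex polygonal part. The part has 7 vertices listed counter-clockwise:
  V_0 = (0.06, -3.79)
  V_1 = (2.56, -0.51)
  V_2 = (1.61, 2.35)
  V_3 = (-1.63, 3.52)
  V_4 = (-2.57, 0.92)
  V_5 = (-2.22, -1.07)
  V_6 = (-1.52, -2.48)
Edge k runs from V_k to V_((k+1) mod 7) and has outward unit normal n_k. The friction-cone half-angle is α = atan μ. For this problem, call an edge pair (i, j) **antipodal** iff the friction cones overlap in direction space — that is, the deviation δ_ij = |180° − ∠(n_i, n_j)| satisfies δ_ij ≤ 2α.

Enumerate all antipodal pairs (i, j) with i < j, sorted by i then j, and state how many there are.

count = 10; pairs: (0,3), (0,4), (0,5), (1,3), (1,4), (1,5), (1,6), (2,4), (2,5), (2,6)

α = atan 0.7 = 34.99°;  2α = 69.98°
n_0 = (+0.7953, -0.6062)
n_1 = (+0.9490, +0.3152)
n_2 = (+0.3396, +0.9406)
n_3 = (-0.9404, +0.3400)
n_4 = (-0.9849, -0.1732)
n_5 = (-0.8957, -0.4447)
n_6 = (-0.6383, -0.7698)
  (0,1): δ = 124.31°  ·
  (0,2): δ = 72.54°  ·
  (0,3): δ = 17.44°  ✓
  (0,4): δ = 47.29°  ✓
  (0,5): δ = 63.72°  ✓
  (0,6): δ = 87.65°  ·
  (1,2): δ = 128.23°  ·
  (1,3): δ = 38.25°  ✓
  (1,4): δ = 8.40°  ✓
  (1,5): δ = 8.03°  ✓
  (1,6): δ = 31.96°  ✓
  (2,3): δ = 90.02°  ·
  (2,4): δ = 60.17°  ✓
  (2,5): δ = 43.74°  ✓
  (2,6): δ = 19.81°  ✓
  (3,4): δ = 150.15°  ·
  (3,5): δ = 133.72°  ·
  (3,6): δ = 109.79°  ·
  (4,5): δ = 163.57°  ·
  (4,6): δ = 139.64°  ·
  (5,6): δ = 156.06°  ·
antipodal pairs: 10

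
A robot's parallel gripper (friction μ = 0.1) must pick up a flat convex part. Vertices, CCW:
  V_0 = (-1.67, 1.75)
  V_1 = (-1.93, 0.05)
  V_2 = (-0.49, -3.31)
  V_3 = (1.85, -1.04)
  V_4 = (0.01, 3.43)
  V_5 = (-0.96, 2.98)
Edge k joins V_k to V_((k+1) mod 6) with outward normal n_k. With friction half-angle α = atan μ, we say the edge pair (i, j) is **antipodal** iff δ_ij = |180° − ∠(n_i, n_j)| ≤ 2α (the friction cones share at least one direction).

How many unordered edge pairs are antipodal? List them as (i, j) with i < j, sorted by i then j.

count = 1; pairs: (1,3)

α = atan 0.1 = 5.71°;  2α = 11.42°
n_0 = (-0.9885, +0.1512)
n_1 = (-0.9191, -0.3939)
n_2 = (+0.6963, -0.7178)
n_3 = (+0.9247, +0.3806)
n_4 = (-0.4208, +0.9071)
n_5 = (-0.8661, +0.4999)
  (0,1): δ = 148.11°  ·
  (0,2): δ = 37.17°  ·
  (0,3): δ = 31.07°  ·
  (0,4): δ = 123.58°  ·
  (0,5): δ = 158.70°  ·
  (1,2): δ = 69.07°  ·
  (1,3): δ = 0.82°  ✓
  (1,4): δ = 91.69°  ·
  (1,5): δ = 126.81°  ·
  (2,3): δ = 111.76°  ·
  (2,4): δ = 19.24°  ·
  (2,5): δ = 15.87°  ·
  (3,4): δ = 87.49°  ·
  (3,5): δ = 52.37°  ·
  (4,5): δ = 144.88°  ·
antipodal pairs: 1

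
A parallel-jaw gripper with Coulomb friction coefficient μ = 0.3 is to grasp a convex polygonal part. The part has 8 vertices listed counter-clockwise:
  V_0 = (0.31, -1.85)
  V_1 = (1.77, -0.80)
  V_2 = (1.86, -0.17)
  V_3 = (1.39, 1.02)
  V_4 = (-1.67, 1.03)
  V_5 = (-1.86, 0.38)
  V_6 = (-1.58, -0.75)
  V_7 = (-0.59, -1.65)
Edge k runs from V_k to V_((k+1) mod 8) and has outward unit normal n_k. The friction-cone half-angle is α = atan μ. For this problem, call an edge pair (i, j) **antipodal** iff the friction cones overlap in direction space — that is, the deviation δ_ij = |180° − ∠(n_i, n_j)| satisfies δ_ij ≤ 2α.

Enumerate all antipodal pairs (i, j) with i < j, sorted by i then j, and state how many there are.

count = 5; pairs: (1,4), (1,5), (2,5), (2,6), (3,7)

α = atan 0.3 = 16.70°;  2α = 33.40°
n_0 = (+0.5839, -0.8119)
n_1 = (+0.9899, -0.1414)
n_2 = (+0.9301, +0.3673)
n_3 = (+0.0033, +1.0000)
n_4 = (-0.9598, +0.2806)
n_5 = (-0.9706, -0.2405)
n_6 = (-0.6727, -0.7399)
n_7 = (-0.2169, -0.9762)
  (0,1): δ = 133.85°  ·
  (0,2): δ = 104.17°  ·
  (0,3): δ = 35.91°  ·
  (0,4): δ = 37.98°  ·
  (0,5): δ = 68.19°  ·
  (0,6): δ = 102.00°  ·
  (0,7): δ = 131.75°  ·
  (1,2): δ = 150.32°  ·
  (1,3): δ = 82.06°  ·
  (1,4): δ = 8.16°  ✓
  (1,5): δ = 22.05°  ✓
  (1,6): δ = 55.86°  ·
  (1,7): δ = 85.60°  ·
  (2,3): δ = 111.74°  ·
  (2,4): δ = 37.85°  ·
  (2,5): δ = 7.64°  ✓
  (2,6): δ = 26.17°  ✓
  (2,7): δ = 55.92°  ·
  (3,4): δ = 106.11°  ·
  (3,5): δ = 75.90°  ·
  (3,6): δ = 42.09°  ·
  (3,7): δ = 12.34°  ✓
  (4,5): δ = 149.79°  ·
  (4,6): δ = 115.98°  ·
  (4,7): δ = 86.23°  ·
  (5,6): δ = 146.19°  ·
  (5,7): δ = 116.45°  ·
  (6,7): δ = 150.26°  ·
antipodal pairs: 5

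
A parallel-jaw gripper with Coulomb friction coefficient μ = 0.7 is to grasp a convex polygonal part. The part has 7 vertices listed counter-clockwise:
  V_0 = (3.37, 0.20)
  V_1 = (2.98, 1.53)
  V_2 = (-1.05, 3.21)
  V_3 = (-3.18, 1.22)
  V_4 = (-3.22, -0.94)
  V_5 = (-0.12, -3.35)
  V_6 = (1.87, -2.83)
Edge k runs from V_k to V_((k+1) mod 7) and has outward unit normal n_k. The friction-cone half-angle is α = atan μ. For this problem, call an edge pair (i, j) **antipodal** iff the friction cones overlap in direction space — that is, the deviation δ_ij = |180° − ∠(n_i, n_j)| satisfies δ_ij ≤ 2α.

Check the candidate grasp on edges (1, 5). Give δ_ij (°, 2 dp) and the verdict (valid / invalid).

α = atan 0.7 = 34.99°;  2α = 69.98°
edge 1: e_1 = (-4.03, +1.68);  n_1 = (+0.3848, +0.9230)
edge 5: e_5 = (+1.99, +0.52);  n_5 = (+0.2528, -0.9675)
∠(n_1, n_5) = 142.73°
δ = |180° − 142.73°| = 37.27°
37.27° ≤ 2α = 69.98°  →  valid

δ = 37.27°, valid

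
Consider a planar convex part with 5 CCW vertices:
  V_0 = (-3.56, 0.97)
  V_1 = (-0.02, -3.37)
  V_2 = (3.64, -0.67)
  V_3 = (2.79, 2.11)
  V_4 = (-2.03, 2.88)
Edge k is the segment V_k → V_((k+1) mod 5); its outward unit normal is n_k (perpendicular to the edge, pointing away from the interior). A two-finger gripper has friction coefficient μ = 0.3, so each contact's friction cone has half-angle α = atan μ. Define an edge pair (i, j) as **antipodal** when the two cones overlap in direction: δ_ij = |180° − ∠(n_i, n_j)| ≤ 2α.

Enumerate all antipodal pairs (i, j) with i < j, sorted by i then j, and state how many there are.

α = atan 0.3 = 16.70°;  2α = 33.40°
n_0 = (-0.7749, -0.6321)
n_1 = (+0.5936, -0.8047)
n_2 = (+0.9563, +0.2924)
n_3 = (+0.1578, +0.9875)
n_4 = (-0.7805, +0.6252)
  (0,1): δ = 92.79°  ·
  (0,2): δ = 22.20°  ✓
  (0,3): δ = 41.72°  ·
  (0,4): δ = 102.10°  ·
  (1,2): δ = 109.42°  ·
  (1,3): δ = 45.49°  ·
  (1,4): δ = 14.89°  ✓
  (2,3): δ = 116.08°  ·
  (2,4): δ = 55.70°  ·
  (3,4): δ = 119.62°  ·
antipodal pairs: 2

count = 2; pairs: (0,2), (1,4)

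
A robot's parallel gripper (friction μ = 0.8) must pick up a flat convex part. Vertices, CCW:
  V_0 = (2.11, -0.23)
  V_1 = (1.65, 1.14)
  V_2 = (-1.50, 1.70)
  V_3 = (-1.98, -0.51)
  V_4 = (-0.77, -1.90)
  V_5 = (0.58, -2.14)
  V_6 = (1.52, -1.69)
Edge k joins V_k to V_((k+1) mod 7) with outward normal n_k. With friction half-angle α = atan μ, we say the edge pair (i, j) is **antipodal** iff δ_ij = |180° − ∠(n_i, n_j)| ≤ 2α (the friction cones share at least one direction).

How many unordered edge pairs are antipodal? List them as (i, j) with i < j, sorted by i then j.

count = 9; pairs: (0,2), (0,3), (0,4), (1,3), (1,4), (1,5), (2,5), (2,6), (3,6)

α = atan 0.8 = 38.66°;  2α = 77.32°
n_0 = (+0.9480, +0.3183)
n_1 = (+0.1750, +0.9846)
n_2 = (-0.9772, +0.2122)
n_3 = (-0.7543, -0.6566)
n_4 = (-0.1750, -0.9846)
n_5 = (+0.4318, -0.9020)
n_6 = (+0.9272, -0.3747)
  (0,1): δ = 118.64°  ·
  (0,2): δ = 30.81°  ✓
  (0,3): δ = 22.48°  ✓
  (0,4): δ = 61.36°  ✓
  (0,5): δ = 97.02°  ·
  (0,6): δ = 139.44°  ·
  (1,2): δ = 92.17°  ·
  (1,3): δ = 38.88°  ✓
  (1,4): δ = 0.00°  ✓
  (1,5): δ = 35.66°  ✓
  (1,6): δ = 78.08°  ·
  (2,3): δ = 126.71°  ·
  (2,4): δ = 87.83°  ·
  (2,5): δ = 52.16°  ✓
  (2,6): δ = 9.75°  ✓
  (3,4): δ = 141.12°  ·
  (3,5): δ = 105.46°  ·
  (3,6): δ = 63.04°  ✓
  (4,5): δ = 144.34°  ·
  (4,6): δ = 101.92°  ·
  (5,6): δ = 137.59°  ·
antipodal pairs: 9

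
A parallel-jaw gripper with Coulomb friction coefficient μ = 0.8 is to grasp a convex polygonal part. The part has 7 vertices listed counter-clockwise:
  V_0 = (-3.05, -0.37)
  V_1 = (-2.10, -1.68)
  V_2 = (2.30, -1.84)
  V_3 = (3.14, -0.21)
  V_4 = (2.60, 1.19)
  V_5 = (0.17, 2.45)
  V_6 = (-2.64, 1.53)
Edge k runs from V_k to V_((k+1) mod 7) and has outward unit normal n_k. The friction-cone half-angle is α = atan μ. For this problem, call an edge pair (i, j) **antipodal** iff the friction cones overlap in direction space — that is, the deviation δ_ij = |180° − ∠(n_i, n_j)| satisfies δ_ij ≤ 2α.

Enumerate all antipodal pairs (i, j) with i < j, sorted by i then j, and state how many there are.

count = 11; pairs: (0,2), (0,3), (0,4), (0,5), (1,3), (1,4), (1,5), (2,5), (2,6), (3,6), (4,6)

α = atan 0.8 = 38.66°;  2α = 77.32°
n_0 = (-0.8095, -0.5871)
n_1 = (-0.0363, -0.9993)
n_2 = (+0.8889, -0.4581)
n_3 = (+0.9330, +0.3599)
n_4 = (+0.4603, +0.8878)
n_5 = (-0.3112, +0.9504)
n_6 = (-0.9775, +0.2109)
  (0,1): δ = 128.03°  ·
  (0,2): δ = 63.21°  ✓
  (0,3): δ = 14.86°  ✓
  (0,4): δ = 26.64°  ✓
  (0,5): δ = 72.18°  ✓
  (0,6): δ = 131.87°  ·
  (1,2): δ = 115.18°  ·
  (1,3): δ = 66.83°  ✓
  (1,4): δ = 25.33°  ✓
  (1,5): δ = 20.21°  ✓
  (1,6): δ = 79.91°  ·
  (2,3): δ = 131.64°  ·
  (2,4): δ = 90.14°  ·
  (2,5): δ = 44.61°  ✓
  (2,6): δ = 15.09°  ✓
  (3,4): δ = 138.50°  ·
  (3,5): δ = 92.96°  ·
  (3,6): δ = 33.27°  ✓
  (4,5): δ = 134.46°  ·
  (4,6): δ = 74.77°  ✓
  (5,6): δ = 120.31°  ·
antipodal pairs: 11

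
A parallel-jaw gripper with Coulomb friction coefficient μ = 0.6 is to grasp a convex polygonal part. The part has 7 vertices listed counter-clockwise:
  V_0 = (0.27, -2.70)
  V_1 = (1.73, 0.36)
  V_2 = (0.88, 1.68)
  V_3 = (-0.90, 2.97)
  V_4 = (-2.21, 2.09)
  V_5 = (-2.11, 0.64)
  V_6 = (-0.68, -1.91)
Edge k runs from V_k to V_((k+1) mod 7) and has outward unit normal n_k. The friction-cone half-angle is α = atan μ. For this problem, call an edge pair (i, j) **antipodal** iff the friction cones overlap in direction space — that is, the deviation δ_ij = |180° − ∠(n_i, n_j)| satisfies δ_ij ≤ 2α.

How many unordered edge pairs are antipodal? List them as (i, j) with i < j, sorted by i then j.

count = 9; pairs: (0,3), (0,4), (0,5), (1,4), (1,5), (1,6), (2,4), (2,5), (2,6)

α = atan 0.6 = 30.96°;  2α = 61.93°
n_0 = (+0.9025, -0.4306)
n_1 = (+0.8408, +0.5414)
n_2 = (+0.5868, +0.8097)
n_3 = (-0.5576, +0.8301)
n_4 = (-0.9976, -0.0688)
n_5 = (-0.8722, -0.4891)
n_6 = (-0.6394, -0.7689)
  (0,1): δ = 121.71°  ·
  (0,2): δ = 100.42°  ·
  (0,3): δ = 30.60°  ✓
  (0,4): δ = 29.45°  ✓
  (0,5): δ = 54.79°  ✓
  (0,6): δ = 75.76°  ·
  (1,2): δ = 158.71°  ·
  (1,3): δ = 88.89°  ·
  (1,4): δ = 28.83°  ✓
  (1,5): δ = 3.50°  ✓
  (1,6): δ = 17.47°  ✓
  (2,3): δ = 110.18°  ·
  (2,4): δ = 50.12°  ✓
  (2,5): δ = 24.79°  ✓
  (2,6): δ = 3.81°  ✓
  (3,4): δ = 119.95°  ·
  (3,5): δ = 94.61°  ·
  (3,6): δ = 73.64°  ·
  (4,5): δ = 154.66°  ·
  (4,6): δ = 133.69°  ·
  (5,6): δ = 159.03°  ·
antipodal pairs: 9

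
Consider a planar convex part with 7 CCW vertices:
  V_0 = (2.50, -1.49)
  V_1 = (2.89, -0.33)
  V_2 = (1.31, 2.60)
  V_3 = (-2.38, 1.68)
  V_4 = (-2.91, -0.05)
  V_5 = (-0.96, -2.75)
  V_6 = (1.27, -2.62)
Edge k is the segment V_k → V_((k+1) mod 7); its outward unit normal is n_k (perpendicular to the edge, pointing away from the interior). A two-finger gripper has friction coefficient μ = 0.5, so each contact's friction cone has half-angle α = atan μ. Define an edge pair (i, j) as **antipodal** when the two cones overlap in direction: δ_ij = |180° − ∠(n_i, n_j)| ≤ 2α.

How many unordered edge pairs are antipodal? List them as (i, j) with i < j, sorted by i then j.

α = atan 0.5 = 26.57°;  2α = 53.13°
n_0 = (+0.9479, -0.3187)
n_1 = (+0.8802, +0.4746)
n_2 = (-0.2419, +0.9703)
n_3 = (-0.9561, +0.2929)
n_4 = (-0.8107, -0.5855)
n_5 = (+0.0582, -0.9983)
n_6 = (+0.6765, -0.7364)
  (0,1): δ = 133.08°  ·
  (0,2): δ = 57.42°  ·
  (0,3): δ = 1.55°  ✓
  (0,4): δ = 54.42°  ·
  (0,5): δ = 111.92°  ·
  (0,6): δ = 151.16°  ·
  (1,2): δ = 104.34°  ·
  (1,3): δ = 45.37°  ✓
  (1,4): δ = 7.50°  ✓
  (1,5): δ = 65.00°  ·
  (1,6): δ = 104.24°  ·
  (2,3): δ = 121.03°  ·
  (2,4): δ = 68.16°  ·
  (2,5): δ = 10.66°  ✓
  (2,6): δ = 28.57°  ✓
  (3,4): δ = 127.13°  ·
  (3,5): δ = 69.63°  ·
  (3,6): δ = 30.39°  ✓
  (4,5): δ = 122.50°  ·
  (4,6): δ = 83.26°  ·
  (5,6): δ = 140.76°  ·
antipodal pairs: 6

count = 6; pairs: (0,3), (1,3), (1,4), (2,5), (2,6), (3,6)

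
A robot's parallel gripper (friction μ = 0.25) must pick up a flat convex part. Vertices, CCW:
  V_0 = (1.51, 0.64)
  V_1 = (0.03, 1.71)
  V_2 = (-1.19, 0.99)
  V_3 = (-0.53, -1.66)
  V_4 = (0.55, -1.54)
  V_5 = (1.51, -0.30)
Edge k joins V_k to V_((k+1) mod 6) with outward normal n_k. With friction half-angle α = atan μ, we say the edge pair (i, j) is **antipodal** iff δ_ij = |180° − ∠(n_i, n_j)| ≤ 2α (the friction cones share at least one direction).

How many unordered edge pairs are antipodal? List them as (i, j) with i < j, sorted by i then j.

α = atan 0.25 = 14.04°;  2α = 28.07°
n_0 = (+0.5859, +0.8104)
n_1 = (-0.5083, +0.8612)
n_2 = (-0.9704, -0.2417)
n_3 = (+0.1104, -0.9939)
n_4 = (+0.7907, -0.6122)
n_5 = (+1.0000, -0.0000)
  (0,1): δ = 113.59°  ·
  (0,2): δ = 40.15°  ·
  (0,3): δ = 42.21°  ·
  (0,4): δ = 88.12°  ·
  (0,5): δ = 125.87°  ·
  (1,2): δ = 106.56°  ·
  (1,3): δ = 24.21°  ✓
  (1,4): δ = 21.71°  ✓
  (1,5): δ = 59.45°  ·
  (2,3): δ = 97.65°  ·
  (2,4): δ = 51.73°  ·
  (2,5): δ = 13.99°  ✓
  (3,4): δ = 134.09°  ·
  (3,5): δ = 96.34°  ·
  (4,5): δ = 142.25°  ·
antipodal pairs: 3

count = 3; pairs: (1,3), (1,4), (2,5)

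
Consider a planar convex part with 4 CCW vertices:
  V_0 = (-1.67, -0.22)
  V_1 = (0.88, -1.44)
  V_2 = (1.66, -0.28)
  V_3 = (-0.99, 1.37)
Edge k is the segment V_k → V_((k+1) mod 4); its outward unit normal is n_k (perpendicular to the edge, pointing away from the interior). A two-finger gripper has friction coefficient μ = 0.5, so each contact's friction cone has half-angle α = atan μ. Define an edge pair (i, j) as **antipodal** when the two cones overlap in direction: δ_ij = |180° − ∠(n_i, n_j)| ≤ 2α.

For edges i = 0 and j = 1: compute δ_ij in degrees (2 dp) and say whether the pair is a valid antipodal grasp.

δ = 98.35°, invalid

α = atan 0.5 = 26.57°;  2α = 53.13°
edge 0: e_0 = (+2.55, -1.22);  n_0 = (-0.4316, -0.9021)
edge 1: e_1 = (+0.78, +1.16);  n_1 = (+0.8298, -0.5580)
∠(n_0, n_1) = 81.65°
δ = |180° − 81.65°| = 98.35°
98.35° > 2α = 53.13°  →  invalid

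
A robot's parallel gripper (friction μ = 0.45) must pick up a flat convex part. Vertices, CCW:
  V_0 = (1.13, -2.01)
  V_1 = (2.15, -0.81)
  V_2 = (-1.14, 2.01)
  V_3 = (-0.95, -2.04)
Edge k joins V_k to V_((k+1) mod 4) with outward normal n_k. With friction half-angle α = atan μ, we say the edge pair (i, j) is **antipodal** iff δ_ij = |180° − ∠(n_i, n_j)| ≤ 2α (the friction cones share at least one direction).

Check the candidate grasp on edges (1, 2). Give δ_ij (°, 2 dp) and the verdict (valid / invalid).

α = atan 0.45 = 24.23°;  2α = 48.46°
edge 1: e_1 = (-3.29, +2.82);  n_1 = (+0.6508, +0.7593)
edge 2: e_2 = (+0.19, -4.05);  n_2 = (-0.9989, -0.0469)
∠(n_1, n_2) = 133.29°
δ = |180° − 133.29°| = 46.71°
46.71° ≤ 2α = 48.46°  →  valid

δ = 46.71°, valid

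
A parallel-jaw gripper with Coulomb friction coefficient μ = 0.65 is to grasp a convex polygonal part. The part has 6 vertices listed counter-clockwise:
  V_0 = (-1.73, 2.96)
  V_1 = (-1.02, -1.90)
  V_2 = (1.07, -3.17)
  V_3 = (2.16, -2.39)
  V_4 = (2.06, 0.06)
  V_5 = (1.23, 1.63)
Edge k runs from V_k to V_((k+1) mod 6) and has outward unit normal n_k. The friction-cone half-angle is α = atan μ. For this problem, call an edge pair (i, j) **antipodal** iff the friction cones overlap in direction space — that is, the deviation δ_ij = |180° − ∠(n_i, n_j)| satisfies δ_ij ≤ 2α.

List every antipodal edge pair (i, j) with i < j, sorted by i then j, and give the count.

count = 8; pairs: (0,2), (0,3), (0,4), (0,5), (1,3), (1,4), (1,5), (2,5)

α = atan 0.65 = 33.02°;  2α = 66.05°
n_0 = (-0.9895, -0.1446)
n_1 = (-0.5193, -0.8546)
n_2 = (+0.5819, -0.8132)
n_3 = (+0.9992, +0.0408)
n_4 = (+0.8841, +0.4674)
n_5 = (+0.4099, +0.9122)
  (0,1): δ = 129.60°  ·
  (0,2): δ = 62.72°  ✓
  (0,3): δ = 5.97°  ✓
  (0,4): δ = 19.55°  ✓
  (0,5): δ = 57.49°  ✓
  (1,2): δ = 113.13°  ·
  (1,3): δ = 56.38°  ✓
  (1,4): δ = 30.85°  ✓
  (1,5): δ = 7.09°  ✓
  (2,3): δ = 123.25°  ·
  (2,4): δ = 97.72°  ·
  (2,5): δ = 59.78°  ✓
  (3,4): δ = 154.47°  ·
  (3,5): δ = 116.53°  ·
  (4,5): δ = 142.06°  ·
antipodal pairs: 8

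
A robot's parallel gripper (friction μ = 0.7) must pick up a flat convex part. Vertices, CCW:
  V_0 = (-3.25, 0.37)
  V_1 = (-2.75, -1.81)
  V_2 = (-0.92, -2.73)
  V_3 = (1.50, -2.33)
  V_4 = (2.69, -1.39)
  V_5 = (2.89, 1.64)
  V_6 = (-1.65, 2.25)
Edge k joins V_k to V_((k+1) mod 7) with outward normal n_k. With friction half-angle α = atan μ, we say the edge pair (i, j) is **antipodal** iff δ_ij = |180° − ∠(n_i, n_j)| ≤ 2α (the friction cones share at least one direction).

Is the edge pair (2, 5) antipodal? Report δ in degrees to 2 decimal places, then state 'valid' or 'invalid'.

α = atan 0.7 = 34.99°;  2α = 69.98°
edge 2: e_2 = (+2.42, +0.40);  n_2 = (+0.1631, -0.9866)
edge 5: e_5 = (-4.54, +0.61);  n_5 = (+0.1332, +0.9911)
∠(n_2, n_5) = 162.96°
δ = |180° − 162.96°| = 17.04°
17.04° ≤ 2α = 69.98°  →  valid

δ = 17.04°, valid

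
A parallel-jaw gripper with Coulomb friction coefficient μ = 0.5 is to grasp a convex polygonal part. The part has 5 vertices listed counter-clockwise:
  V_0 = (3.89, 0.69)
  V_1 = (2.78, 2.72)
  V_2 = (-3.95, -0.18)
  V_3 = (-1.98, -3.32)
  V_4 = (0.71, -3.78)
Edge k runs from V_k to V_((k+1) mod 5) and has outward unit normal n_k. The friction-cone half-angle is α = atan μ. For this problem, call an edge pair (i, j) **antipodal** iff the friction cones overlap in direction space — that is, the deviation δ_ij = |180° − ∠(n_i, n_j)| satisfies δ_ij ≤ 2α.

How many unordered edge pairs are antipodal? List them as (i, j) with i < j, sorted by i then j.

α = atan 0.5 = 26.57°;  2α = 53.13°
n_0 = (+0.8774, +0.4798)
n_1 = (-0.3957, +0.9184)
n_2 = (-0.8471, -0.5315)
n_3 = (-0.1686, -0.9857)
n_4 = (+0.8148, -0.5797)
  (0,1): δ = 95.36°  ·
  (0,2): δ = 3.43°  ✓
  (0,3): δ = 51.63°  ✓
  (0,4): δ = 115.90°  ·
  (1,2): δ = 81.21°  ·
  (1,3): δ = 33.02°  ✓
  (1,4): δ = 31.26°  ✓
  (2,3): δ = 131.81°  ·
  (2,4): δ = 67.53°  ·
  (3,4): δ = 115.72°  ·
antipodal pairs: 4

count = 4; pairs: (0,2), (0,3), (1,3), (1,4)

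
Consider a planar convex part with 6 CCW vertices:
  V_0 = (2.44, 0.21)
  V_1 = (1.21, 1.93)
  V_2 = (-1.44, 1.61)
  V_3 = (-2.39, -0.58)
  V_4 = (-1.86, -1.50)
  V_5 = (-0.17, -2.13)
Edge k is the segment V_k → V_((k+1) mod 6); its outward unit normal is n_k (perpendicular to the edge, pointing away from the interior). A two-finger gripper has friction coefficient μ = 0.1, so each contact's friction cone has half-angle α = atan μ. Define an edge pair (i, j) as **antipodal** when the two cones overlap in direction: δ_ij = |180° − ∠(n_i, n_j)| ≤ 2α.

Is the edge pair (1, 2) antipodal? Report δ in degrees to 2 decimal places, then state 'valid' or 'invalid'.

δ = 120.34°, invalid

α = atan 0.1 = 5.71°;  2α = 11.42°
edge 1: e_1 = (-2.65, -0.32);  n_1 = (-0.1199, +0.9928)
edge 2: e_2 = (-0.95, -2.19);  n_2 = (-0.9174, +0.3980)
∠(n_1, n_2) = 59.66°
δ = |180° − 59.66°| = 120.34°
120.34° > 2α = 11.42°  →  invalid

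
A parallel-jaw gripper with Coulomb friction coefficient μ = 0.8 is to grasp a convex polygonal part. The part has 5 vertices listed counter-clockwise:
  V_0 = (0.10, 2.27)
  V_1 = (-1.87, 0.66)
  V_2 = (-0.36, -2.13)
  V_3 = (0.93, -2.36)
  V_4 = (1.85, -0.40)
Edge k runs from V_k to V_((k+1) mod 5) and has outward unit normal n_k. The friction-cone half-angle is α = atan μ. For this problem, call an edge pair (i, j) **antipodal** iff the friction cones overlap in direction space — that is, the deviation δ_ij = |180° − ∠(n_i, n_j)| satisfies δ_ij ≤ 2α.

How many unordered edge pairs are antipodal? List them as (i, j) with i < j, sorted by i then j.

α = atan 0.8 = 38.66°;  2α = 77.32°
n_0 = (-0.6328, +0.7743)
n_1 = (-0.8795, -0.4760)
n_2 = (-0.1755, -0.9845)
n_3 = (+0.9052, -0.4249)
n_4 = (+0.8364, +0.5482)
  (0,1): δ = 100.83°  ·
  (0,2): δ = 49.37°  ✓
  (0,3): δ = 25.60°  ✓
  (0,4): δ = 83.98°  ·
  (1,2): δ = 128.53°  ·
  (1,3): δ = 53.57°  ✓
  (1,4): δ = 4.82°  ✓
  (2,3): δ = 105.04°  ·
  (2,4): δ = 46.65°  ✓
  (3,4): δ = 121.61°  ·
antipodal pairs: 5

count = 5; pairs: (0,2), (0,3), (1,3), (1,4), (2,4)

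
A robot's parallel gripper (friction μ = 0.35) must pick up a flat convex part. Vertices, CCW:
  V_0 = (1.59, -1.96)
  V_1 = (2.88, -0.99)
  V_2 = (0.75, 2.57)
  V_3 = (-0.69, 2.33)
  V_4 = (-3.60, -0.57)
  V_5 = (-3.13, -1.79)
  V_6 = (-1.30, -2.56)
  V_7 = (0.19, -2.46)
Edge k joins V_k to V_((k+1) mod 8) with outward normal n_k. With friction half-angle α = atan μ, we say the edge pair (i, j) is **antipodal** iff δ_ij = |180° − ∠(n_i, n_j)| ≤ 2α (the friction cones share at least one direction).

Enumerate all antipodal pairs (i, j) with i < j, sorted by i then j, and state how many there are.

α = atan 0.35 = 19.29°;  2α = 38.58°
n_0 = (+0.6010, -0.7993)
n_1 = (+0.8581, +0.5134)
n_2 = (-0.1644, +0.9864)
n_3 = (-0.7059, +0.7083)
n_4 = (-0.9331, -0.3595)
n_5 = (-0.3878, -0.9217)
n_6 = (+0.0670, -0.9978)
n_7 = (+0.3363, -0.9417)
  (0,1): δ = 96.05°  ·
  (0,2): δ = 27.48°  ✓
  (0,3): δ = 7.96°  ✓
  (0,4): δ = 74.13°  ·
  (0,5): δ = 120.24°  ·
  (0,6): δ = 146.90°  ·
  (0,7): δ = 162.71°  ·
  (1,2): δ = 111.43°  ·
  (1,3): δ = 75.99°  ·
  (1,4): δ = 9.82°  ✓
  (1,5): δ = 36.29°  ✓
  (1,6): δ = 62.95°  ·
  (1,7): δ = 78.76°  ·
  (2,3): δ = 144.56°  ·
  (2,4): δ = 78.39°  ·
  (2,5): δ = 32.28°  ✓
  (2,6): δ = 5.62°  ✓
  (2,7): δ = 10.19°  ✓
  (3,4): δ = 113.83°  ·
  (3,5): δ = 67.72°  ·
  (3,6): δ = 41.06°  ·
  (3,7): δ = 25.25°  ✓
  (4,5): δ = 133.89°  ·
  (4,6): δ = 107.23°  ·
  (4,7): δ = 91.42°  ·
  (5,6): δ = 153.34°  ·
  (5,7): δ = 137.53°  ·
  (6,7): δ = 164.19°  ·
antipodal pairs: 8

count = 8; pairs: (0,2), (0,3), (1,4), (1,5), (2,5), (2,6), (2,7), (3,7)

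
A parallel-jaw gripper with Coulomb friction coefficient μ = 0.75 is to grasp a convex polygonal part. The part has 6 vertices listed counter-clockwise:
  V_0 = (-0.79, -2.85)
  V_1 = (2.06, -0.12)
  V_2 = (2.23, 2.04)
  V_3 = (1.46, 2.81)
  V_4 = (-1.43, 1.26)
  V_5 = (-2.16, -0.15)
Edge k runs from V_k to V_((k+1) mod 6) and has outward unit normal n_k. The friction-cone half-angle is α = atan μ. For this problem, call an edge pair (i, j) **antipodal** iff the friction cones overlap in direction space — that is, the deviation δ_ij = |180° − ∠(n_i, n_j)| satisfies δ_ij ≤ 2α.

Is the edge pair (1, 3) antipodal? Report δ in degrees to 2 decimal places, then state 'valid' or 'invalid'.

δ = 57.29°, valid

α = atan 0.75 = 36.87°;  2α = 73.74°
edge 1: e_1 = (+0.17, +2.16);  n_1 = (+0.9969, -0.0785)
edge 3: e_3 = (-2.89, -1.55);  n_3 = (-0.4726, +0.8813)
∠(n_1, n_3) = 122.71°
δ = |180° − 122.71°| = 57.29°
57.29° ≤ 2α = 73.74°  →  valid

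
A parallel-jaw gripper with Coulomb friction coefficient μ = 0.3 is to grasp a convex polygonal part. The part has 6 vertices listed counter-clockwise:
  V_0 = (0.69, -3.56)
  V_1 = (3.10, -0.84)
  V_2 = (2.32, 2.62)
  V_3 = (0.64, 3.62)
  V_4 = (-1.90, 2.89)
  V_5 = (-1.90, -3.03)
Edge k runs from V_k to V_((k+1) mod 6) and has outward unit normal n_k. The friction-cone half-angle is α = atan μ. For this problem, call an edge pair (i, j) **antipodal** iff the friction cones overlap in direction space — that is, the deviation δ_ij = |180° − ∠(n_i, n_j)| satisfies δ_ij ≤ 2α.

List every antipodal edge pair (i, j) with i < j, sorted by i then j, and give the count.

α = atan 0.3 = 16.70°;  2α = 33.40°
n_0 = (+0.7485, -0.6632)
n_1 = (+0.9755, +0.2199)
n_2 = (+0.5115, +0.8593)
n_3 = (-0.2762, +0.9611)
n_4 = (-1.0000, -0.0000)
n_5 = (-0.2005, -0.9797)
  (0,1): δ = 125.75°  ·
  (0,2): δ = 79.22°  ·
  (0,3): δ = 32.42°  ✓
  (0,4): δ = 41.54°  ·
  (0,5): δ = 119.98°  ·
  (1,2): δ = 133.47°  ·
  (1,3): δ = 86.67°  ·
  (1,4): δ = 12.70°  ✓
  (1,5): δ = 65.73°  ·
  (2,3): δ = 133.20°  ·
  (2,4): δ = 59.24°  ·
  (2,5): δ = 19.20°  ✓
  (3,4): δ = 106.03°  ·
  (3,5): δ = 27.60°  ✓
  (4,5): δ = 101.56°  ·
antipodal pairs: 4

count = 4; pairs: (0,3), (1,4), (2,5), (3,5)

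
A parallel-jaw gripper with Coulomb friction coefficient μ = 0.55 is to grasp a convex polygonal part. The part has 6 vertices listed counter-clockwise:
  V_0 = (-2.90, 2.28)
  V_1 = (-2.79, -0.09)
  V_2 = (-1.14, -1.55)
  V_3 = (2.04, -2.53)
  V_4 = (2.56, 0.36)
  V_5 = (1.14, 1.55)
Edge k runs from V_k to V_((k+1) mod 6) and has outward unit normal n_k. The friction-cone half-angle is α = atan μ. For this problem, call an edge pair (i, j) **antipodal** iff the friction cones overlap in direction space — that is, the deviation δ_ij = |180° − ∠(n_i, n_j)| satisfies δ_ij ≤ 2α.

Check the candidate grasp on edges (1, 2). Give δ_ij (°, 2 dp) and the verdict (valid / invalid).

δ = 155.62°, invalid

α = atan 0.55 = 28.81°;  2α = 57.62°
edge 1: e_1 = (+1.65, -1.46);  n_1 = (-0.6627, -0.7489)
edge 2: e_2 = (+3.18, -0.98);  n_2 = (-0.2945, -0.9556)
∠(n_1, n_2) = 24.38°
δ = |180° − 24.38°| = 155.62°
155.62° > 2α = 57.62°  →  invalid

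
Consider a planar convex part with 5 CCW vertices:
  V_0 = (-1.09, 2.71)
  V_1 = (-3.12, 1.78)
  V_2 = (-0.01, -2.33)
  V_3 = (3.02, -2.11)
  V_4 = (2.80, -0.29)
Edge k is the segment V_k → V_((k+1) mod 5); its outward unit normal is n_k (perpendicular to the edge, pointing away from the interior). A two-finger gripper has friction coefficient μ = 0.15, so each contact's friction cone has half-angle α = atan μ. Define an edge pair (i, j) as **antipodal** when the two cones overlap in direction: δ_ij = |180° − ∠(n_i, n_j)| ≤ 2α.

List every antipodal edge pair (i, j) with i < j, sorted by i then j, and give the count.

count = 1; pairs: (1,4)

α = atan 0.15 = 8.53°;  2α = 17.06°
n_0 = (-0.4165, +0.9091)
n_1 = (-0.7974, -0.6034)
n_2 = (+0.0724, -0.9974)
n_3 = (+0.9928, +0.1200)
n_4 = (+0.6107, +0.7919)
  (0,1): δ = 77.50°  ·
  (0,2): δ = 20.46°  ·
  (0,3): δ = 72.28°  ·
  (0,4): δ = 117.75°  ·
  (1,2): δ = 122.96°  ·
  (1,3): δ = 30.22°  ·
  (1,4): δ = 15.25°  ✓
  (2,3): δ = 87.26°  ·
  (2,4): δ = 41.79°  ·
  (3,4): δ = 134.53°  ·
antipodal pairs: 1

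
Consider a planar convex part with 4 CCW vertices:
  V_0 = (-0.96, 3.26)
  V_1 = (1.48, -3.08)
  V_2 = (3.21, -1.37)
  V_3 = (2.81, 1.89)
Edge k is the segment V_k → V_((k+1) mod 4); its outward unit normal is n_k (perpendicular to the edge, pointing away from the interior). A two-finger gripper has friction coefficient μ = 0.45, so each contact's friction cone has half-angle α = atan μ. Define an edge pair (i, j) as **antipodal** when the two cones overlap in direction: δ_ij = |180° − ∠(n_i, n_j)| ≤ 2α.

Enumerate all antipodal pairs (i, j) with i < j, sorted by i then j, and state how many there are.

count = 1; pairs: (0,2)

α = atan 0.45 = 24.23°;  2α = 48.46°
n_0 = (-0.9333, -0.3592)
n_1 = (+0.7030, -0.7112)
n_2 = (+0.9926, +0.1218)
n_3 = (+0.3415, +0.9399)
  (0,1): δ = 66.38°  ·
  (0,2): δ = 14.05°  ✓
  (0,3): δ = 48.98°  ·
  (1,2): δ = 127.67°  ·
  (1,3): δ = 64.64°  ·
  (2,3): δ = 116.97°  ·
antipodal pairs: 1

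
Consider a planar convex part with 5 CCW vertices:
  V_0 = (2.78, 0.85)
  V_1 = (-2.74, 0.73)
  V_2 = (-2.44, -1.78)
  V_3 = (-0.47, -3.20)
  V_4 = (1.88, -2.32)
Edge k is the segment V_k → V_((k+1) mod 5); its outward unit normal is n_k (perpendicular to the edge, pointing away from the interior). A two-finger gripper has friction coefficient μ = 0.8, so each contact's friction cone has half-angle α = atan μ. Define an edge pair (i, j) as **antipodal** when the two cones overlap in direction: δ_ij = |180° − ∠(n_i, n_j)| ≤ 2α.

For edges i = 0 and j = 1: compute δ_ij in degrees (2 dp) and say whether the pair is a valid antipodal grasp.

δ = 84.43°, invalid

α = atan 0.8 = 38.66°;  2α = 77.32°
edge 0: e_0 = (-5.52, -0.12);  n_0 = (-0.0217, +0.9998)
edge 1: e_1 = (+0.30, -2.51);  n_1 = (-0.9929, -0.1187)
∠(n_0, n_1) = 95.57°
δ = |180° − 95.57°| = 84.43°
84.43° > 2α = 77.32°  →  invalid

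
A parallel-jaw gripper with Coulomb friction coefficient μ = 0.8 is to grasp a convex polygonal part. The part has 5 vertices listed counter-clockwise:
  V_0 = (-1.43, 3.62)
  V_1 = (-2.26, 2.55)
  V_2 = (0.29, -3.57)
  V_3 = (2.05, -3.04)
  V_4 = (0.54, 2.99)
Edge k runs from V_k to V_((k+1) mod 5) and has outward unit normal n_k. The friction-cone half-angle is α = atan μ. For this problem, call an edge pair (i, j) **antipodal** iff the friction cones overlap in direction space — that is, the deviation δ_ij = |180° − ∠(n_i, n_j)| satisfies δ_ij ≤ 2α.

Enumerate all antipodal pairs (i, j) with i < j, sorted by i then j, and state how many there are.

α = atan 0.8 = 38.66°;  2α = 77.32°
n_0 = (-0.7901, +0.6129)
n_1 = (-0.9231, -0.3846)
n_2 = (+0.2883, -0.9575)
n_3 = (+0.9700, +0.2429)
n_4 = (+0.3046, +0.9525)
  (0,1): δ = 119.58°  ·
  (0,2): δ = 35.44°  ✓
  (0,3): δ = 51.86°  ✓
  (0,4): δ = 110.07°  ·
  (1,2): δ = 95.86°  ·
  (1,3): δ = 8.56°  ✓
  (1,4): δ = 49.65°  ✓
  (2,3): δ = 92.70°  ·
  (2,4): δ = 34.49°  ✓
  (3,4): δ = 121.79°  ·
antipodal pairs: 5

count = 5; pairs: (0,2), (0,3), (1,3), (1,4), (2,4)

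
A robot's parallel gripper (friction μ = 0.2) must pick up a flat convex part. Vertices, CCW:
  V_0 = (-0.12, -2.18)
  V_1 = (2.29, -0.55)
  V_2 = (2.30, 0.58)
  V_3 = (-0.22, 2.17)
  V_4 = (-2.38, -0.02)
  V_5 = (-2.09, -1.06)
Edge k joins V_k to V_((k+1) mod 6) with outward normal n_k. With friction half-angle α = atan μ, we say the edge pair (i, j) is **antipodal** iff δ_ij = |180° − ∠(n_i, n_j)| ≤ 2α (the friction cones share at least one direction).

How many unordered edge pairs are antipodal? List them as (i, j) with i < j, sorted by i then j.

count = 3; pairs: (0,3), (1,4), (2,5)

α = atan 0.2 = 11.31°;  2α = 22.62°
n_0 = (+0.5602, -0.8283)
n_1 = (+1.0000, -0.0088)
n_2 = (+0.5336, +0.8457)
n_3 = (-0.7120, +0.7022)
n_4 = (-0.9633, -0.2686)
n_5 = (-0.4942, -0.8693)
  (0,1): δ = 124.58°  ·
  (0,2): δ = 66.32°  ·
  (0,3): δ = 11.32°  ✓
  (0,4): δ = 71.51°  ·
  (0,5): δ = 116.31°  ·
  (1,2): δ = 121.74°  ·
  (1,3): δ = 44.10°  ·
  (1,4): δ = 16.09°  ✓
  (1,5): δ = 60.89°  ·
  (2,3): δ = 102.35°  ·
  (2,4): δ = 42.17°  ·
  (2,5): δ = 2.63°  ✓
  (3,4): δ = 119.81°  ·
  (3,5): δ = 75.01°  ·
  (4,5): δ = 135.20°  ·
antipodal pairs: 3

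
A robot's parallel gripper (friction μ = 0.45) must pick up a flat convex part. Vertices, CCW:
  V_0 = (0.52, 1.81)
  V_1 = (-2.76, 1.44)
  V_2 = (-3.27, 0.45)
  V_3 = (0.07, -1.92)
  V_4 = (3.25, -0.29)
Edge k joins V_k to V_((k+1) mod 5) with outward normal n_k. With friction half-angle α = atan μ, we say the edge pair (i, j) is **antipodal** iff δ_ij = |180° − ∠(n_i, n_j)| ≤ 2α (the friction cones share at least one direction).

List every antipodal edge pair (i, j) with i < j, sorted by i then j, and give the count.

α = atan 0.45 = 24.23°;  2α = 48.46°
n_0 = (-0.1121, +0.9937)
n_1 = (-0.8890, +0.4580)
n_2 = (-0.5787, -0.8155)
n_3 = (+0.4561, -0.8899)
n_4 = (+0.6097, +0.7926)
  (0,1): δ = 123.69°  ·
  (0,2): δ = 41.79°  ✓
  (0,3): δ = 20.70°  ✓
  (0,4): δ = 136.00°  ·
  (1,2): δ = 98.10°  ·
  (1,3): δ = 35.61°  ✓
  (1,4): δ = 79.69°  ·
  (2,3): δ = 117.50°  ·
  (2,4): δ = 2.21°  ✓
  (3,4): δ = 64.71°  ·
antipodal pairs: 4

count = 4; pairs: (0,2), (0,3), (1,3), (2,4)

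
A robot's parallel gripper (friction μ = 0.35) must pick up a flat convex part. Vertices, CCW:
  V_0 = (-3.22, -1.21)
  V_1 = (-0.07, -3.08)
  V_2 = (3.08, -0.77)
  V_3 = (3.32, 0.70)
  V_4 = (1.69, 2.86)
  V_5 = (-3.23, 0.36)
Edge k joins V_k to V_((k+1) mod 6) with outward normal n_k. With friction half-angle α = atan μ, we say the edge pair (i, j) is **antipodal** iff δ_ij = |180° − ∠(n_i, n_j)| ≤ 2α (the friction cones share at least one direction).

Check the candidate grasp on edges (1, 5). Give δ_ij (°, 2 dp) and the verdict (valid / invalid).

α = atan 0.35 = 19.29°;  2α = 38.58°
edge 1: e_1 = (+3.15, +2.31);  n_1 = (+0.5914, -0.8064)
edge 5: e_5 = (+0.01, -1.57);  n_5 = (-1.0000, -0.0064)
∠(n_1, n_5) = 125.89°
δ = |180° − 125.89°| = 54.11°
54.11° > 2α = 38.58°  →  invalid

δ = 54.11°, invalid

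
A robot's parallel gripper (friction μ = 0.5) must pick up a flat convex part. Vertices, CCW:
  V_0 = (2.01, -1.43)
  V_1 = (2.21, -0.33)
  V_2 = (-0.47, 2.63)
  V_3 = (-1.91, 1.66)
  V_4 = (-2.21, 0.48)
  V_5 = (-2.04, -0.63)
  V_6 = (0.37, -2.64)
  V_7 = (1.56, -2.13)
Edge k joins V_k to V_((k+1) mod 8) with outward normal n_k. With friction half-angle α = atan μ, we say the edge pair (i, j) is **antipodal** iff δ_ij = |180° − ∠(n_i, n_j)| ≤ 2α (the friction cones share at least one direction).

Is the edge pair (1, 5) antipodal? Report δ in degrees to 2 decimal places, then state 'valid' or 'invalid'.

α = atan 0.5 = 26.57°;  2α = 53.13°
edge 1: e_1 = (-2.68, +2.96);  n_1 = (+0.7413, +0.6712)
edge 5: e_5 = (+2.41, -2.01);  n_5 = (-0.6405, -0.7680)
∠(n_1, n_5) = 171.99°
δ = |180° − 171.99°| = 8.01°
8.01° ≤ 2α = 53.13°  →  valid

δ = 8.01°, valid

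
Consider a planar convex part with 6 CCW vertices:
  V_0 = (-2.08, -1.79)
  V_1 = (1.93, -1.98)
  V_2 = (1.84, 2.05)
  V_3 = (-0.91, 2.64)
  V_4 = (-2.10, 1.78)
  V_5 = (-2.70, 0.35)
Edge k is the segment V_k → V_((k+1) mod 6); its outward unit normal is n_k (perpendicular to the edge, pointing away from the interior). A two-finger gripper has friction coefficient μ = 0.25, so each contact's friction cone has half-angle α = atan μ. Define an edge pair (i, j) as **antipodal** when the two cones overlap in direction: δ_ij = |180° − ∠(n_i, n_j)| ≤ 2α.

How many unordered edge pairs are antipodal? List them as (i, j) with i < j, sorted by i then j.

count = 3; pairs: (0,2), (1,4), (1,5)

α = atan 0.25 = 14.04°;  2α = 28.07°
n_0 = (-0.0473, -0.9989)
n_1 = (+0.9998, +0.0223)
n_2 = (+0.2098, +0.9778)
n_3 = (-0.5857, +0.8105)
n_4 = (-0.9221, +0.3869)
n_5 = (-0.9605, -0.2783)
  (0,1): δ = 86.01°  ·
  (0,2): δ = 9.40°  ✓
  (0,3): δ = 38.57°  ·
  (0,4): δ = 69.95°  ·
  (0,5): δ = 108.87°  ·
  (1,2): δ = 103.39°  ·
  (1,3): δ = 55.42°  ·
  (1,4): δ = 24.04°  ✓
  (1,5): δ = 14.88°  ✓
  (2,3): δ = 132.04°  ·
  (2,4): δ = 100.65°  ·
  (2,5): δ = 61.73°  ·
  (3,4): δ = 148.62°  ·
  (3,5): δ = 109.70°  ·
  (4,5): δ = 141.08°  ·
antipodal pairs: 3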